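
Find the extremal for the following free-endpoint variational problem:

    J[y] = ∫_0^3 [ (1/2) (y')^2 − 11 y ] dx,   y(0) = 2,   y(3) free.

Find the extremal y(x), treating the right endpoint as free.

The Lagrangian L = (1/2) (y')^2 − 11 y gives
    ∂L/∂y = −11,   ∂L/∂y' = y'.
Euler-Lagrange: d/dx(y') − (−11) = 0, i.e. y'' + 11 = 0, so
    y(x) = −(11/2) x^2 + C1 x + C2.
Fixed left endpoint y(0) = 2 ⇒ C2 = 2.
The right endpoint x = 3 is free, so the natural (transversality) condition is ∂L/∂y' |_{x=3} = 0, i.e. y'(3) = 0.
Compute y'(x) = −11 x + C1, so y'(3) = −33 + C1 = 0 ⇒ C1 = 33.
Therefore the extremal is
    y(x) = −(11/2) x^2 + 33 x + 2.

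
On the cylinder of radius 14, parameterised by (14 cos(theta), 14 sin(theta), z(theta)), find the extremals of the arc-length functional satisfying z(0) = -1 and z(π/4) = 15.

Parameterise the cylinder of radius R = 14 as
    r(θ) = (14 cos θ, 14 sin θ, z(θ)).
The arc-length element is
    ds = sqrt(196 + (dz/dθ)^2) dθ,
so the Lagrangian is L = sqrt(196 + z'^2).
L depends on z' only, not on z or θ, so ∂L/∂z = 0 and
    ∂L/∂z' = z' / sqrt(196 + z'^2).
The Euler-Lagrange equation gives
    d/dθ( z' / sqrt(196 + z'^2) ) = 0,
so z' is constant. Integrating once:
    z(θ) = a θ + b,
a helix on the cylinder (a straight line when the cylinder is unrolled). The constants a, b are determined by the endpoint conditions.
With endpoint conditions z(0) = -1 and z(π/4) = 15: from z(0) = b we get b = -1, and a·π/4 + -1 = 15 gives a = 64/π, so
    z(θ) = (64/π) θ − 1.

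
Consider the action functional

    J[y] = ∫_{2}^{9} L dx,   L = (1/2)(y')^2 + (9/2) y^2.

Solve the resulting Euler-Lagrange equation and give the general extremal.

The Lagrangian is L = (1/2)(y')^2 + (9/2) y^2.
∂L/∂y = 9y.
∂L/∂y' = y'.
The Euler-Lagrange equation d/dx(∂L/∂y') − ∂L/∂y = 0 becomes:
    y'' - 9 y = 0
General solution: y(x) = A e^(3x) + B e^(-3x), where A and B are arbitrary constants fixed by the endpoint conditions.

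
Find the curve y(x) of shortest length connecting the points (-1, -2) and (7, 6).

Arc-length functional: J[y] = ∫ sqrt(1 + (y')^2) dx.
Lagrangian L = sqrt(1 + (y')^2) has no explicit y dependence, so ∂L/∂y = 0 and the Euler-Lagrange equation gives
    d/dx( y' / sqrt(1 + (y')^2) ) = 0  ⇒  y' / sqrt(1 + (y')^2) = const.
Hence y' is constant, so y(x) is affine.
Fitting the endpoints (-1, -2) and (7, 6):
    slope m = (6 − (-2)) / (7 − (-1)) = 1,
    intercept c = (-2) − m·(-1) = -1.
Extremal: y(x) = x - 1.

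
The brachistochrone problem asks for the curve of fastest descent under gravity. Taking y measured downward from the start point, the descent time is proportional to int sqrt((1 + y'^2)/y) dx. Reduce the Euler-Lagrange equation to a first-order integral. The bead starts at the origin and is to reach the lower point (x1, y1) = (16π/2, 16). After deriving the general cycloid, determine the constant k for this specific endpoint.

The Lagrangian L = sqrt((1 + y'^2) / y) has no explicit x dependence, so the Beltrami identity applies:
    L − y' ∂L/∂y' = C.
Compute ∂L/∂y' = y' / sqrt(y (1 + y'^2)).
Substitute:
    sqrt((1 + y'^2)/y) − y'·y' / sqrt(y (1 + y'^2))
    = (1 + y'^2) / sqrt(y (1 + y'^2)) − y'^2 / sqrt(y (1 + y'^2))
    = 1 / sqrt(y (1 + y'^2)) = C.
Squaring and rearranging gives the first integral
    y (1 + y'^2) = 1/C^2 =: k   (constant).
Solving this first-order ODE by the substitution
    y = (k/2)(1 − cos θ)
yields the cycloid parameterisation
    x(θ) = (k/2)(θ − sin θ),   y(θ) = (k/2)(1 − cos θ).
The constant k is fixed by the endpoint condition.
Now fit the given lower endpoint (x1, y1) = (16π/2, 16). At the bottom of the first arch (θ = π), the parametric equations give
    y(π) = (k/2)(1 − cos π) = k,
    x(π) = (k/2)(π − sin π) = kπ/2.
Matching y(π) = 16 gives k = 16, consistent with x(π) = 16π/2. Therefore the specific cycloid is
    x(θ) = (16/2)(θ − sin θ),   y(θ) = (16/2)(1 − cos θ).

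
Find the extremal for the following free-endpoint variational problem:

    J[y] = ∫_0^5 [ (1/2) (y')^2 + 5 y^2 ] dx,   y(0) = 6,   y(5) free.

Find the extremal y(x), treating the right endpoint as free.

The Lagrangian L = (1/2) (y')^2 + 5 y^2 gives
    ∂L/∂y = 10 y,   ∂L/∂y' = y'.
Euler-Lagrange: y'' − 10 y = 0.
With k = sqrt(10), the general solution is
    y(x) = A cosh(sqrt(10) x) + B sinh(sqrt(10) x).
Fixed left endpoint y(0) = 6 ⇒ A = 6.
The right endpoint x = 5 is free, so the natural (transversality) condition is ∂L/∂y' |_{x=5} = 0, i.e. y'(5) = 0.
Compute y'(x) = A k sinh(k x) + B k cosh(k x), so
    y'(5) = A k sinh(k·5) + B k cosh(k·5) = 0
    ⇒ B = −A tanh(k·5) = − 6 tanh(sqrt(10)·5).
Therefore the extremal is
    y(x) = 6 cosh(sqrt(10) x) − 6 tanh(sqrt(10)·5) sinh(sqrt(10) x).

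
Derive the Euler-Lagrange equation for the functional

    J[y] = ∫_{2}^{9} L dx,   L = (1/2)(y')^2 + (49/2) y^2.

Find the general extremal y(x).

The Lagrangian is L = (1/2)(y')^2 + (49/2) y^2.
∂L/∂y = 49y.
∂L/∂y' = y'.
The Euler-Lagrange equation d/dx(∂L/∂y') − ∂L/∂y = 0 becomes:
    y'' - 49 y = 0
General solution: y(x) = A e^(7x) + B e^(-7x), where A and B are arbitrary constants fixed by the endpoint conditions.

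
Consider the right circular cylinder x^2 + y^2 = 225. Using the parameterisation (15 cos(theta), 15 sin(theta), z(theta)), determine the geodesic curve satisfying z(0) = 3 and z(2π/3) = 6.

Parameterise the cylinder of radius R = 15 as
    r(θ) = (15 cos θ, 15 sin θ, z(θ)).
The arc-length element is
    ds = sqrt(225 + (dz/dθ)^2) dθ,
so the Lagrangian is L = sqrt(225 + z'^2).
L depends on z' only, not on z or θ, so ∂L/∂z = 0 and
    ∂L/∂z' = z' / sqrt(225 + z'^2).
The Euler-Lagrange equation gives
    d/dθ( z' / sqrt(225 + z'^2) ) = 0,
so z' is constant. Integrating once:
    z(θ) = a θ + b,
a helix on the cylinder (a straight line when the cylinder is unrolled). The constants a, b are determined by the endpoint conditions.
With endpoint conditions z(0) = 3 and z(2π/3) = 6: from z(0) = b we get b = 3, and a·2π/3 + 3 = 6 gives a = 9/(2π), so
    z(θ) = (9/(2π)) θ + 3.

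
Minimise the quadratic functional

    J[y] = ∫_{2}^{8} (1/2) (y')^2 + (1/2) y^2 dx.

The Lagrangian is L = (1/2) (y')^2 + (1/2) y^2.
Compute ∂L/∂y = y, ∂L/∂y' = y'.
The Euler-Lagrange equation d/dx(∂L/∂y') − ∂L/∂y = 0 reduces to
    y'' − y = 0.
Its general solution is
    y(x) = A e^x + B e^(−x),
with A, B fixed by the endpoint conditions.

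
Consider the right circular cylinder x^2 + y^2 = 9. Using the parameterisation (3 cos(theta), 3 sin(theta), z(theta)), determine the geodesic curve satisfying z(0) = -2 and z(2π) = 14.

Parameterise the cylinder of radius R = 3 as
    r(θ) = (3 cos θ, 3 sin θ, z(θ)).
The arc-length element is
    ds = sqrt(9 + (dz/dθ)^2) dθ,
so the Lagrangian is L = sqrt(9 + z'^2).
L depends on z' only, not on z or θ, so ∂L/∂z = 0 and
    ∂L/∂z' = z' / sqrt(9 + z'^2).
The Euler-Lagrange equation gives
    d/dθ( z' / sqrt(9 + z'^2) ) = 0,
so z' is constant. Integrating once:
    z(θ) = a θ + b,
a helix on the cylinder (a straight line when the cylinder is unrolled). The constants a, b are determined by the endpoint conditions.
With endpoint conditions z(0) = -2 and z(2π) = 14: from z(0) = b we get b = -2, and a·2π + -2 = 14 gives a = 8/π, so
    z(θ) = (8/π) θ − 2.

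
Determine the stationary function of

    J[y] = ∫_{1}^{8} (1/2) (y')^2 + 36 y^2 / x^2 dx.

The Lagrangian is L = (1/2) (y')^2 + 36 y^2 / x^2.
Compute ∂L/∂y = 72y/x^2, ∂L/∂y' = y'.
The Euler-Lagrange equation d/dx(∂L/∂y') − ∂L/∂y = 0 reduces to
    y'' − 72/x^2 · y = 0  (x > 0).
Its general solution is
    y(x) = A x^9 + B x^(-8),
with A, B fixed by the endpoint conditions.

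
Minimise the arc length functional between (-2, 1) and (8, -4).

Arc-length functional: J[y] = ∫ sqrt(1 + (y')^2) dx.
Lagrangian L = sqrt(1 + (y')^2) has no explicit y dependence, so ∂L/∂y = 0 and the Euler-Lagrange equation gives
    d/dx( y' / sqrt(1 + (y')^2) ) = 0  ⇒  y' / sqrt(1 + (y')^2) = const.
Hence y' is constant, so y(x) is affine.
Fitting the endpoints (-2, 1) and (8, -4):
    slope m = ((-4) − 1) / (8 − (-2)) = -1/2,
    intercept c = 1 − m·(-2) = 0.
Extremal: y(x) = (-1/2) x.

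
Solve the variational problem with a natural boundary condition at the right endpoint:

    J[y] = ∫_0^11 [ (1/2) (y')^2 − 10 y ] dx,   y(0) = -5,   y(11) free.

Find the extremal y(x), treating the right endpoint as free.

The Lagrangian L = (1/2) (y')^2 − 10 y gives
    ∂L/∂y = −10,   ∂L/∂y' = y'.
Euler-Lagrange: d/dx(y') − (−10) = 0, i.e. y'' + 10 = 0, so
    y(x) = −(10/2) x^2 + C1 x + C2.
Fixed left endpoint y(0) = -5 ⇒ C2 = -5.
The right endpoint x = 11 is free, so the natural (transversality) condition is ∂L/∂y' |_{x=11} = 0, i.e. y'(11) = 0.
Compute y'(x) = −10 x + C1, so y'(11) = −110 + C1 = 0 ⇒ C1 = 110.
Therefore the extremal is
    y(x) = −5 x^2 + 110 x − 5.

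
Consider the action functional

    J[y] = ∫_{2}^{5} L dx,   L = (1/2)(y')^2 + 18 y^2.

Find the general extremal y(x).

The Lagrangian is L = (1/2)(y')^2 + 18 y^2.
∂L/∂y = 36y.
∂L/∂y' = y'.
The Euler-Lagrange equation d/dx(∂L/∂y') − ∂L/∂y = 0 becomes:
    y'' - 36 y = 0
General solution: y(x) = A e^(6x) + B e^(-6x), where A and B are arbitrary constants fixed by the endpoint conditions.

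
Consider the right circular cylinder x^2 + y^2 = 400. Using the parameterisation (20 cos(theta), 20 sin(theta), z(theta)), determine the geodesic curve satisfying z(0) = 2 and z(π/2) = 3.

Parameterise the cylinder of radius R = 20 as
    r(θ) = (20 cos θ, 20 sin θ, z(θ)).
The arc-length element is
    ds = sqrt(400 + (dz/dθ)^2) dθ,
so the Lagrangian is L = sqrt(400 + z'^2).
L depends on z' only, not on z or θ, so ∂L/∂z = 0 and
    ∂L/∂z' = z' / sqrt(400 + z'^2).
The Euler-Lagrange equation gives
    d/dθ( z' / sqrt(400 + z'^2) ) = 0,
so z' is constant. Integrating once:
    z(θ) = a θ + b,
a helix on the cylinder (a straight line when the cylinder is unrolled). The constants a, b are determined by the endpoint conditions.
With endpoint conditions z(0) = 2 and z(π/2) = 3: from z(0) = b we get b = 2, and a·π/2 + 2 = 3 gives a = 2/π, so
    z(θ) = (2/π) θ + 2.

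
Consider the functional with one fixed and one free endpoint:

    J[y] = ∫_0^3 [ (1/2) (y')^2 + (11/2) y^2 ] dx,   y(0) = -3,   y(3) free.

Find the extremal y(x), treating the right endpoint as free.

The Lagrangian L = (1/2) (y')^2 + (11/2) y^2 gives
    ∂L/∂y = 11 y,   ∂L/∂y' = y'.
Euler-Lagrange: y'' − 11 y = 0.
With k = sqrt(11), the general solution is
    y(x) = A cosh(sqrt(11) x) + B sinh(sqrt(11) x).
Fixed left endpoint y(0) = -3 ⇒ A = -3.
The right endpoint x = 3 is free, so the natural (transversality) condition is ∂L/∂y' |_{x=3} = 0, i.e. y'(3) = 0.
Compute y'(x) = A k sinh(k x) + B k cosh(k x), so
    y'(3) = A k sinh(k·3) + B k cosh(k·3) = 0
    ⇒ B = −A tanh(k·3) = 3 tanh(sqrt(11)·3).
Therefore the extremal is
    y(x) = −3 cosh(sqrt(11) x) + 3 tanh(sqrt(11)·3) sinh(sqrt(11) x).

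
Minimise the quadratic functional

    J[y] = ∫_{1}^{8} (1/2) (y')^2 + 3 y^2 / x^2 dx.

The Lagrangian is L = (1/2) (y')^2 + 3 y^2 / x^2.
Compute ∂L/∂y = 6y/x^2, ∂L/∂y' = y'.
The Euler-Lagrange equation d/dx(∂L/∂y') − ∂L/∂y = 0 reduces to
    y'' − 6/x^2 · y = 0  (x > 0).
Its general solution is
    y(x) = A x^3 + B x^(-2),
with A, B fixed by the endpoint conditions.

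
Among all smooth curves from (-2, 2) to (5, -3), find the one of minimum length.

Arc-length functional: J[y] = ∫ sqrt(1 + (y')^2) dx.
Lagrangian L = sqrt(1 + (y')^2) has no explicit y dependence, so ∂L/∂y = 0 and the Euler-Lagrange equation gives
    d/dx( y' / sqrt(1 + (y')^2) ) = 0  ⇒  y' / sqrt(1 + (y')^2) = const.
Hence y' is constant, so y(x) is affine.
Fitting the endpoints (-2, 2) and (5, -3):
    slope m = ((-3) − 2) / (5 − (-2)) = -5/7,
    intercept c = 2 − m·(-2) = 4/7.
Extremal: y(x) = (-5/7) x + 4/7.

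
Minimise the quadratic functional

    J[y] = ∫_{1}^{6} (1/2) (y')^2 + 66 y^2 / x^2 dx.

The Lagrangian is L = (1/2) (y')^2 + 66 y^2 / x^2.
Compute ∂L/∂y = 132y/x^2, ∂L/∂y' = y'.
The Euler-Lagrange equation d/dx(∂L/∂y') − ∂L/∂y = 0 reduces to
    y'' − 132/x^2 · y = 0  (x > 0).
Its general solution is
    y(x) = A x^12 + B x^(-11),
with A, B fixed by the endpoint conditions.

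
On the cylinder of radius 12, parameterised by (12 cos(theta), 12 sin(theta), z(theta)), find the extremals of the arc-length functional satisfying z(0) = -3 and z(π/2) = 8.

Parameterise the cylinder of radius R = 12 as
    r(θ) = (12 cos θ, 12 sin θ, z(θ)).
The arc-length element is
    ds = sqrt(144 + (dz/dθ)^2) dθ,
so the Lagrangian is L = sqrt(144 + z'^2).
L depends on z' only, not on z or θ, so ∂L/∂z = 0 and
    ∂L/∂z' = z' / sqrt(144 + z'^2).
The Euler-Lagrange equation gives
    d/dθ( z' / sqrt(144 + z'^2) ) = 0,
so z' is constant. Integrating once:
    z(θ) = a θ + b,
a helix on the cylinder (a straight line when the cylinder is unrolled). The constants a, b are determined by the endpoint conditions.
With endpoint conditions z(0) = -3 and z(π/2) = 8: from z(0) = b we get b = -3, and a·π/2 + -3 = 8 gives a = 22/π, so
    z(θ) = (22/π) θ − 3.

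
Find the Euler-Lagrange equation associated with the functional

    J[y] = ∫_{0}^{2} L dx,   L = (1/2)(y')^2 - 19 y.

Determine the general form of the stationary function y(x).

The Lagrangian is L = (1/2)(y')^2 - 19 y.
∂L/∂y = -19.
∂L/∂y' = y'.
The Euler-Lagrange equation d/dx(∂L/∂y') − ∂L/∂y = 0 becomes:
    y'' + 19 = 0
General solution: y(x) = -(19/2) x^2 + A x + B, where A and B are arbitrary constants fixed by the endpoint conditions.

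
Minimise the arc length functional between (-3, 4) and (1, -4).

Arc-length functional: J[y] = ∫ sqrt(1 + (y')^2) dx.
Lagrangian L = sqrt(1 + (y')^2) has no explicit y dependence, so ∂L/∂y = 0 and the Euler-Lagrange equation gives
    d/dx( y' / sqrt(1 + (y')^2) ) = 0  ⇒  y' / sqrt(1 + (y')^2) = const.
Hence y' is constant, so y(x) is affine.
Fitting the endpoints (-3, 4) and (1, -4):
    slope m = ((-4) − 4) / (1 − (-3)) = -2,
    intercept c = 4 − m·(-3) = -2.
Extremal: y(x) = -2 x - 2.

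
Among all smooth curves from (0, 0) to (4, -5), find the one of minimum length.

Arc-length functional: J[y] = ∫ sqrt(1 + (y')^2) dx.
Lagrangian L = sqrt(1 + (y')^2) has no explicit y dependence, so ∂L/∂y = 0 and the Euler-Lagrange equation gives
    d/dx( y' / sqrt(1 + (y')^2) ) = 0  ⇒  y' / sqrt(1 + (y')^2) = const.
Hence y' is constant, so y(x) is affine.
Fitting the endpoints (0, 0) and (4, -5):
    slope m = ((-5) − 0) / (4 − 0) = -5/4,
    intercept c = 0 − m·0 = 0.
Extremal: y(x) = (-5/4) x.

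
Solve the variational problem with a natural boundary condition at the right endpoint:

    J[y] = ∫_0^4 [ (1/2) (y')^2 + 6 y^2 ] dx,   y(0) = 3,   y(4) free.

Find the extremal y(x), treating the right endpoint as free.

The Lagrangian L = (1/2) (y')^2 + 6 y^2 gives
    ∂L/∂y = 12 y,   ∂L/∂y' = y'.
Euler-Lagrange: y'' − 12 y = 0.
With k = sqrt(12), the general solution is
    y(x) = A cosh(sqrt(12) x) + B sinh(sqrt(12) x).
Fixed left endpoint y(0) = 3 ⇒ A = 3.
The right endpoint x = 4 is free, so the natural (transversality) condition is ∂L/∂y' |_{x=4} = 0, i.e. y'(4) = 0.
Compute y'(x) = A k sinh(k x) + B k cosh(k x), so
    y'(4) = A k sinh(k·4) + B k cosh(k·4) = 0
    ⇒ B = −A tanh(k·4) = − 3 tanh(sqrt(12)·4).
Therefore the extremal is
    y(x) = 3 cosh(sqrt(12) x) − 3 tanh(sqrt(12)·4) sinh(sqrt(12) x).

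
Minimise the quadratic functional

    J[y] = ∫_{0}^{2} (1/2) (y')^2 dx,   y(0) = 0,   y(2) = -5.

The Lagrangian is L = (1/2) (y')^2.
Compute ∂L/∂y = 0, ∂L/∂y' = y'.
The Euler-Lagrange equation d/dx(∂L/∂y') − ∂L/∂y = 0 reduces to
    y'' = 0.
Its general solution is
    y(x) = A x + B,
with A, B fixed by the endpoint conditions.
Applying the endpoint conditions y(0) = 0 and y(2) = -5: solve A·0 + B = 0 and A·2 + B = -5. Subtracting gives A(2 − 0) = -5 − 0, so A = -5/2, and B = 0 − A·0 = 0. Therefore
    y(x) = (-5/2) x.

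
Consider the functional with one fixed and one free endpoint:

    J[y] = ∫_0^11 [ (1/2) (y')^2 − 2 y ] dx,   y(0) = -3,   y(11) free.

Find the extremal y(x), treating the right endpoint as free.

The Lagrangian L = (1/2) (y')^2 − 2 y gives
    ∂L/∂y = −2,   ∂L/∂y' = y'.
Euler-Lagrange: d/dx(y') − (−2) = 0, i.e. y'' + 2 = 0, so
    y(x) = −(2/2) x^2 + C1 x + C2.
Fixed left endpoint y(0) = -3 ⇒ C2 = -3.
The right endpoint x = 11 is free, so the natural (transversality) condition is ∂L/∂y' |_{x=11} = 0, i.e. y'(11) = 0.
Compute y'(x) = −2 x + C1, so y'(11) = −22 + C1 = 0 ⇒ C1 = 22.
Therefore the extremal is
    y(x) = −x^2 + 22 x − 3.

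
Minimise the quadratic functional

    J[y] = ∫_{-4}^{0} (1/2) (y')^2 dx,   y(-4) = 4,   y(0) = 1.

The Lagrangian is L = (1/2) (y')^2.
Compute ∂L/∂y = 0, ∂L/∂y' = y'.
The Euler-Lagrange equation d/dx(∂L/∂y') − ∂L/∂y = 0 reduces to
    y'' = 0.
Its general solution is
    y(x) = A x + B,
with A, B fixed by the endpoint conditions.
Applying the endpoint conditions y(-4) = 4 and y(0) = 1: solve A·-4 + B = 4 and A·0 + B = 1. Subtracting gives A(0 − -4) = 1 − 4, so A = -3/4, and B = 4 − A·-4 = 1. Therefore
    y(x) = (-3/4) x + 1.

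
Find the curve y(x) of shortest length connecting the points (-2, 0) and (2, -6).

Arc-length functional: J[y] = ∫ sqrt(1 + (y')^2) dx.
Lagrangian L = sqrt(1 + (y')^2) has no explicit y dependence, so ∂L/∂y = 0 and the Euler-Lagrange equation gives
    d/dx( y' / sqrt(1 + (y')^2) ) = 0  ⇒  y' / sqrt(1 + (y')^2) = const.
Hence y' is constant, so y(x) is affine.
Fitting the endpoints (-2, 0) and (2, -6):
    slope m = ((-6) − 0) / (2 − (-2)) = -3/2,
    intercept c = 0 − m·(-2) = -3.
Extremal: y(x) = (-3/2) x - 3.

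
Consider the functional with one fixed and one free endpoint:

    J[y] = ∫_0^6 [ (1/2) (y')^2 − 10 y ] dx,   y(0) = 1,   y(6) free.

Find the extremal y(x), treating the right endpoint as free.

The Lagrangian L = (1/2) (y')^2 − 10 y gives
    ∂L/∂y = −10,   ∂L/∂y' = y'.
Euler-Lagrange: d/dx(y') − (−10) = 0, i.e. y'' + 10 = 0, so
    y(x) = −(10/2) x^2 + C1 x + C2.
Fixed left endpoint y(0) = 1 ⇒ C2 = 1.
The right endpoint x = 6 is free, so the natural (transversality) condition is ∂L/∂y' |_{x=6} = 0, i.e. y'(6) = 0.
Compute y'(x) = −10 x + C1, so y'(6) = −60 + C1 = 0 ⇒ C1 = 60.
Therefore the extremal is
    y(x) = −5 x^2 + 60 x + 1.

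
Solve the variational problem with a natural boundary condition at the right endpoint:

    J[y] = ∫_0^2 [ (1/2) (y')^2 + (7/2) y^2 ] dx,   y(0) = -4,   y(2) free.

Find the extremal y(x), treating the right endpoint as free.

The Lagrangian L = (1/2) (y')^2 + (7/2) y^2 gives
    ∂L/∂y = 7 y,   ∂L/∂y' = y'.
Euler-Lagrange: y'' − 7 y = 0.
With k = sqrt(7), the general solution is
    y(x) = A cosh(sqrt(7) x) + B sinh(sqrt(7) x).
Fixed left endpoint y(0) = -4 ⇒ A = -4.
The right endpoint x = 2 is free, so the natural (transversality) condition is ∂L/∂y' |_{x=2} = 0, i.e. y'(2) = 0.
Compute y'(x) = A k sinh(k x) + B k cosh(k x), so
    y'(2) = A k sinh(k·2) + B k cosh(k·2) = 0
    ⇒ B = −A tanh(k·2) = 4 tanh(sqrt(7)·2).
Therefore the extremal is
    y(x) = −4 cosh(sqrt(7) x) + 4 tanh(sqrt(7)·2) sinh(sqrt(7) x).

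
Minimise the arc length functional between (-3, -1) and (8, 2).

Arc-length functional: J[y] = ∫ sqrt(1 + (y')^2) dx.
Lagrangian L = sqrt(1 + (y')^2) has no explicit y dependence, so ∂L/∂y = 0 and the Euler-Lagrange equation gives
    d/dx( y' / sqrt(1 + (y')^2) ) = 0  ⇒  y' / sqrt(1 + (y')^2) = const.
Hence y' is constant, so y(x) is affine.
Fitting the endpoints (-3, -1) and (8, 2):
    slope m = (2 − (-1)) / (8 − (-3)) = 3/11,
    intercept c = (-1) − m·(-3) = -2/11.
Extremal: y(x) = (3/11) x - 2/11.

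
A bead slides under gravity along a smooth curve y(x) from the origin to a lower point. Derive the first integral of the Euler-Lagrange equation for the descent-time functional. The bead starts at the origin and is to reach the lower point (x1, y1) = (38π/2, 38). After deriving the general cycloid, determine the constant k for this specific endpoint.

The Lagrangian L = sqrt((1 + y'^2) / y) has no explicit x dependence, so the Beltrami identity applies:
    L − y' ∂L/∂y' = C.
Compute ∂L/∂y' = y' / sqrt(y (1 + y'^2)).
Substitute:
    sqrt((1 + y'^2)/y) − y'·y' / sqrt(y (1 + y'^2))
    = (1 + y'^2) / sqrt(y (1 + y'^2)) − y'^2 / sqrt(y (1 + y'^2))
    = 1 / sqrt(y (1 + y'^2)) = C.
Squaring and rearranging gives the first integral
    y (1 + y'^2) = 1/C^2 =: k   (constant).
Solving this first-order ODE by the substitution
    y = (k/2)(1 − cos θ)
yields the cycloid parameterisation
    x(θ) = (k/2)(θ − sin θ),   y(θ) = (k/2)(1 − cos θ).
The constant k is fixed by the endpoint condition.
Now fit the given lower endpoint (x1, y1) = (38π/2, 38). At the bottom of the first arch (θ = π), the parametric equations give
    y(π) = (k/2)(1 − cos π) = k,
    x(π) = (k/2)(π − sin π) = kπ/2.
Matching y(π) = 38 gives k = 38, consistent with x(π) = 38π/2. Therefore the specific cycloid is
    x(θ) = (38/2)(θ − sin θ),   y(θ) = (38/2)(1 − cos θ).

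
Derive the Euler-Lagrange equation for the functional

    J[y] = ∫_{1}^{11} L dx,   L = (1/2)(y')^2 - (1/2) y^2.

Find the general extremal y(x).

The Lagrangian is L = (1/2)(y')^2 - (1/2) y^2.
∂L/∂y = -y.
∂L/∂y' = y'.
The Euler-Lagrange equation d/dx(∂L/∂y') − ∂L/∂y = 0 becomes:
    y'' + y = 0
General solution: y(x) = A sin(x) + B cos(x), where A and B are arbitrary constants fixed by the endpoint conditions.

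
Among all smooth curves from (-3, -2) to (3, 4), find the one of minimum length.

Arc-length functional: J[y] = ∫ sqrt(1 + (y')^2) dx.
Lagrangian L = sqrt(1 + (y')^2) has no explicit y dependence, so ∂L/∂y = 0 and the Euler-Lagrange equation gives
    d/dx( y' / sqrt(1 + (y')^2) ) = 0  ⇒  y' / sqrt(1 + (y')^2) = const.
Hence y' is constant, so y(x) is affine.
Fitting the endpoints (-3, -2) and (3, 4):
    slope m = (4 − (-2)) / (3 − (-3)) = 1,
    intercept c = (-2) − m·(-3) = 1.
Extremal: y(x) = x + 1.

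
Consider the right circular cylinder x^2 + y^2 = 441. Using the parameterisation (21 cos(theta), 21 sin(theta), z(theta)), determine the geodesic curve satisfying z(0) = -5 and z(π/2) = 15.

Parameterise the cylinder of radius R = 21 as
    r(θ) = (21 cos θ, 21 sin θ, z(θ)).
The arc-length element is
    ds = sqrt(441 + (dz/dθ)^2) dθ,
so the Lagrangian is L = sqrt(441 + z'^2).
L depends on z' only, not on z or θ, so ∂L/∂z = 0 and
    ∂L/∂z' = z' / sqrt(441 + z'^2).
The Euler-Lagrange equation gives
    d/dθ( z' / sqrt(441 + z'^2) ) = 0,
so z' is constant. Integrating once:
    z(θ) = a θ + b,
a helix on the cylinder (a straight line when the cylinder is unrolled). The constants a, b are determined by the endpoint conditions.
With endpoint conditions z(0) = -5 and z(π/2) = 15: from z(0) = b we get b = -5, and a·π/2 + -5 = 15 gives a = 40/π, so
    z(θ) = (40/π) θ − 5.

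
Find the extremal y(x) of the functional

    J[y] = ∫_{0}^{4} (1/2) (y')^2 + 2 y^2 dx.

The Lagrangian is L = (1/2) (y')^2 + 2 y^2.
Compute ∂L/∂y = 4y, ∂L/∂y' = y'.
The Euler-Lagrange equation d/dx(∂L/∂y') − ∂L/∂y = 0 reduces to
    y'' − 4 y = 0.
Its general solution is
    y(x) = A e^(2x) + B e^(−2x),
with A, B fixed by the endpoint conditions.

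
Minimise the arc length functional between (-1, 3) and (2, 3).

Arc-length functional: J[y] = ∫ sqrt(1 + (y')^2) dx.
Lagrangian L = sqrt(1 + (y')^2) has no explicit y dependence, so ∂L/∂y = 0 and the Euler-Lagrange equation gives
    d/dx( y' / sqrt(1 + (y')^2) ) = 0  ⇒  y' / sqrt(1 + (y')^2) = const.
Hence y' is constant, so y(x) is affine.
Fitting the endpoints (-1, 3) and (2, 3):
    slope m = (3 − 3) / (2 − (-1)) = 0,
    intercept c = 3 − m·(-1) = 3.
Extremal: y(x) = 3.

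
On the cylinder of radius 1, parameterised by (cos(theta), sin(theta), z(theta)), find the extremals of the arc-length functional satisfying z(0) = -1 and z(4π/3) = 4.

Parameterise the cylinder of radius R = 1 as
    r(θ) = (cos θ, sin θ, z(θ)).
The arc-length element is
    ds = sqrt(1 + (dz/dθ)^2) dθ,
so the Lagrangian is L = sqrt(1 + z'^2).
L depends on z' only, not on z or θ, so ∂L/∂z = 0 and
    ∂L/∂z' = z' / sqrt(1 + z'^2).
The Euler-Lagrange equation gives
    d/dθ( z' / sqrt(1 + z'^2) ) = 0,
so z' is constant. Integrating once:
    z(θ) = a θ + b,
a helix on the cylinder (a straight line when the cylinder is unrolled). The constants a, b are determined by the endpoint conditions.
With endpoint conditions z(0) = -1 and z(4π/3) = 4: from z(0) = b we get b = -1, and a·4π/3 + -1 = 4 gives a = 15/(4π), so
    z(θ) = (15/(4π)) θ − 1.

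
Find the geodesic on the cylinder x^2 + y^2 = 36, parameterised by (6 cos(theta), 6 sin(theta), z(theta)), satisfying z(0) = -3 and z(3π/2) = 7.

Parameterise the cylinder of radius R = 6 as
    r(θ) = (6 cos θ, 6 sin θ, z(θ)).
The arc-length element is
    ds = sqrt(36 + (dz/dθ)^2) dθ,
so the Lagrangian is L = sqrt(36 + z'^2).
L depends on z' only, not on z or θ, so ∂L/∂z = 0 and
    ∂L/∂z' = z' / sqrt(36 + z'^2).
The Euler-Lagrange equation gives
    d/dθ( z' / sqrt(36 + z'^2) ) = 0,
so z' is constant. Integrating once:
    z(θ) = a θ + b,
a helix on the cylinder (a straight line when the cylinder is unrolled). The constants a, b are determined by the endpoint conditions.
With endpoint conditions z(0) = -3 and z(3π/2) = 7: from z(0) = b we get b = -3, and a·3π/2 + -3 = 7 gives a = 20/(3π), so
    z(θ) = (20/(3π)) θ − 3.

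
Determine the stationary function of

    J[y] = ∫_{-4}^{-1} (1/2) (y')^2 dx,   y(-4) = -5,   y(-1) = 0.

The Lagrangian is L = (1/2) (y')^2.
Compute ∂L/∂y = 0, ∂L/∂y' = y'.
The Euler-Lagrange equation d/dx(∂L/∂y') − ∂L/∂y = 0 reduces to
    y'' = 0.
Its general solution is
    y(x) = A x + B,
with A, B fixed by the endpoint conditions.
Applying the endpoint conditions y(-4) = -5 and y(-1) = 0: solve A·-4 + B = -5 and A·-1 + B = 0. Subtracting gives A(-1 − -4) = 0 − -5, so A = 5/3, and B = -5 − A·-4 = 5/3. Therefore
    y(x) = (5/3) x + 5/3.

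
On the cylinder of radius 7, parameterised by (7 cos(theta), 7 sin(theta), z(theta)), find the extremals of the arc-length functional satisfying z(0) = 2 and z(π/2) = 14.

Parameterise the cylinder of radius R = 7 as
    r(θ) = (7 cos θ, 7 sin θ, z(θ)).
The arc-length element is
    ds = sqrt(49 + (dz/dθ)^2) dθ,
so the Lagrangian is L = sqrt(49 + z'^2).
L depends on z' only, not on z or θ, so ∂L/∂z = 0 and
    ∂L/∂z' = z' / sqrt(49 + z'^2).
The Euler-Lagrange equation gives
    d/dθ( z' / sqrt(49 + z'^2) ) = 0,
so z' is constant. Integrating once:
    z(θ) = a θ + b,
a helix on the cylinder (a straight line when the cylinder is unrolled). The constants a, b are determined by the endpoint conditions.
With endpoint conditions z(0) = 2 and z(π/2) = 14: from z(0) = b we get b = 2, and a·π/2 + 2 = 14 gives a = 24/π, so
    z(θ) = (24/π) θ + 2.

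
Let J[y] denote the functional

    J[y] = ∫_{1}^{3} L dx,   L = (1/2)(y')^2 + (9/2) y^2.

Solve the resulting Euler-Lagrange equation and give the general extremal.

The Lagrangian is L = (1/2)(y')^2 + (9/2) y^2.
∂L/∂y = 9y.
∂L/∂y' = y'.
The Euler-Lagrange equation d/dx(∂L/∂y') − ∂L/∂y = 0 becomes:
    y'' - 9 y = 0
General solution: y(x) = A e^(3x) + B e^(-3x), where A and B are arbitrary constants fixed by the endpoint conditions.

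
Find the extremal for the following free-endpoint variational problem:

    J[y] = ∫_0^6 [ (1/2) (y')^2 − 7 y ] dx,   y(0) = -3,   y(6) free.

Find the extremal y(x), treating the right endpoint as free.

The Lagrangian L = (1/2) (y')^2 − 7 y gives
    ∂L/∂y = −7,   ∂L/∂y' = y'.
Euler-Lagrange: d/dx(y') − (−7) = 0, i.e. y'' + 7 = 0, so
    y(x) = −(7/2) x^2 + C1 x + C2.
Fixed left endpoint y(0) = -3 ⇒ C2 = -3.
The right endpoint x = 6 is free, so the natural (transversality) condition is ∂L/∂y' |_{x=6} = 0, i.e. y'(6) = 0.
Compute y'(x) = −7 x + C1, so y'(6) = −42 + C1 = 0 ⇒ C1 = 42.
Therefore the extremal is
    y(x) = −(7/2) x^2 + 42 x − 3.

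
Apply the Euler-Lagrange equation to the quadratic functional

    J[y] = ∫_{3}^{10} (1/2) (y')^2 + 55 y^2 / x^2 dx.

The Lagrangian is L = (1/2) (y')^2 + 55 y^2 / x^2.
Compute ∂L/∂y = 110y/x^2, ∂L/∂y' = y'.
The Euler-Lagrange equation d/dx(∂L/∂y') − ∂L/∂y = 0 reduces to
    y'' − 110/x^2 · y = 0  (x > 0).
Its general solution is
    y(x) = A x^11 + B x^(-10),
with A, B fixed by the endpoint conditions.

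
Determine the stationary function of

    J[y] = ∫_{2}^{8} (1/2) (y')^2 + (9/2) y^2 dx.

The Lagrangian is L = (1/2) (y')^2 + (9/2) y^2.
Compute ∂L/∂y = 9y, ∂L/∂y' = y'.
The Euler-Lagrange equation d/dx(∂L/∂y') − ∂L/∂y = 0 reduces to
    y'' − 9 y = 0.
Its general solution is
    y(x) = A e^(3x) + B e^(−3x),
with A, B fixed by the endpoint conditions.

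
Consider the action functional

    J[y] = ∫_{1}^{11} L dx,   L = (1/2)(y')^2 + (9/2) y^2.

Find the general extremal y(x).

The Lagrangian is L = (1/2)(y')^2 + (9/2) y^2.
∂L/∂y = 9y.
∂L/∂y' = y'.
The Euler-Lagrange equation d/dx(∂L/∂y') − ∂L/∂y = 0 becomes:
    y'' - 9 y = 0
General solution: y(x) = A e^(3x) + B e^(-3x), where A and B are arbitrary constants fixed by the endpoint conditions.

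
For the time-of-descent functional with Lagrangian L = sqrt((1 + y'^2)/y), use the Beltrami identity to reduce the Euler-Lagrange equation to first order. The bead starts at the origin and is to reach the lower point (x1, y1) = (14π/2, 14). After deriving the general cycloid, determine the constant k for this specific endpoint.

The Lagrangian L = sqrt((1 + y'^2) / y) has no explicit x dependence, so the Beltrami identity applies:
    L − y' ∂L/∂y' = C.
Compute ∂L/∂y' = y' / sqrt(y (1 + y'^2)).
Substitute:
    sqrt((1 + y'^2)/y) − y'·y' / sqrt(y (1 + y'^2))
    = (1 + y'^2) / sqrt(y (1 + y'^2)) − y'^2 / sqrt(y (1 + y'^2))
    = 1 / sqrt(y (1 + y'^2)) = C.
Squaring and rearranging gives the first integral
    y (1 + y'^2) = 1/C^2 =: k   (constant).
Solving this first-order ODE by the substitution
    y = (k/2)(1 − cos θ)
yields the cycloid parameterisation
    x(θ) = (k/2)(θ − sin θ),   y(θ) = (k/2)(1 − cos θ).
The constant k is fixed by the endpoint condition.
Now fit the given lower endpoint (x1, y1) = (14π/2, 14). At the bottom of the first arch (θ = π), the parametric equations give
    y(π) = (k/2)(1 − cos π) = k,
    x(π) = (k/2)(π − sin π) = kπ/2.
Matching y(π) = 14 gives k = 14, consistent with x(π) = 14π/2. Therefore the specific cycloid is
    x(θ) = (14/2)(θ − sin θ),   y(θ) = (14/2)(1 − cos θ).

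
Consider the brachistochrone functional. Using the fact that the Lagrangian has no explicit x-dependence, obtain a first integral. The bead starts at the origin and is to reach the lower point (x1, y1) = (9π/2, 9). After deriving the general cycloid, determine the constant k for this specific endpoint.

The Lagrangian L = sqrt((1 + y'^2) / y) has no explicit x dependence, so the Beltrami identity applies:
    L − y' ∂L/∂y' = C.
Compute ∂L/∂y' = y' / sqrt(y (1 + y'^2)).
Substitute:
    sqrt((1 + y'^2)/y) − y'·y' / sqrt(y (1 + y'^2))
    = (1 + y'^2) / sqrt(y (1 + y'^2)) − y'^2 / sqrt(y (1 + y'^2))
    = 1 / sqrt(y (1 + y'^2)) = C.
Squaring and rearranging gives the first integral
    y (1 + y'^2) = 1/C^2 =: k   (constant).
Solving this first-order ODE by the substitution
    y = (k/2)(1 − cos θ)
yields the cycloid parameterisation
    x(θ) = (k/2)(θ − sin θ),   y(θ) = (k/2)(1 − cos θ).
The constant k is fixed by the endpoint condition.
Now fit the given lower endpoint (x1, y1) = (9π/2, 9). At the bottom of the first arch (θ = π), the parametric equations give
    y(π) = (k/2)(1 − cos π) = k,
    x(π) = (k/2)(π − sin π) = kπ/2.
Matching y(π) = 9 gives k = 9, consistent with x(π) = 9π/2. Therefore the specific cycloid is
    x(θ) = (9/2)(θ − sin θ),   y(θ) = (9/2)(1 − cos θ).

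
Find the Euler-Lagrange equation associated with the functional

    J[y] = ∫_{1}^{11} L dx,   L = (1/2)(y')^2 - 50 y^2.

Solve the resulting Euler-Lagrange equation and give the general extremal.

The Lagrangian is L = (1/2)(y')^2 - 50 y^2.
∂L/∂y = -100y.
∂L/∂y' = y'.
The Euler-Lagrange equation d/dx(∂L/∂y') − ∂L/∂y = 0 becomes:
    y'' + 100 y = 0
General solution: y(x) = A sin(10x) + B cos(10x), where A and B are arbitrary constants fixed by the endpoint conditions.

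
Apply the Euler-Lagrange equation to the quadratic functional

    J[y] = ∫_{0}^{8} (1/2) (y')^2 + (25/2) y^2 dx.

The Lagrangian is L = (1/2) (y')^2 + (25/2) y^2.
Compute ∂L/∂y = 25y, ∂L/∂y' = y'.
The Euler-Lagrange equation d/dx(∂L/∂y') − ∂L/∂y = 0 reduces to
    y'' − 25 y = 0.
Its general solution is
    y(x) = A e^(5x) + B e^(−5x),
with A, B fixed by the endpoint conditions.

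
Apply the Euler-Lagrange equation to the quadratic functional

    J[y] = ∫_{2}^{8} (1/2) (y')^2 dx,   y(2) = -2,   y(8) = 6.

The Lagrangian is L = (1/2) (y')^2.
Compute ∂L/∂y = 0, ∂L/∂y' = y'.
The Euler-Lagrange equation d/dx(∂L/∂y') − ∂L/∂y = 0 reduces to
    y'' = 0.
Its general solution is
    y(x) = A x + B,
with A, B fixed by the endpoint conditions.
Applying the endpoint conditions y(2) = -2 and y(8) = 6: solve A·2 + B = -2 and A·8 + B = 6. Subtracting gives A(8 − 2) = 6 − -2, so A = 4/3, and B = -2 − A·2 = -14/3. Therefore
    y(x) = (4/3) x - 14/3.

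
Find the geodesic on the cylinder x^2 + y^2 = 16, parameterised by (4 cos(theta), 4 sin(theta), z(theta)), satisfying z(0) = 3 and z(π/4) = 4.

Parameterise the cylinder of radius R = 4 as
    r(θ) = (4 cos θ, 4 sin θ, z(θ)).
The arc-length element is
    ds = sqrt(16 + (dz/dθ)^2) dθ,
so the Lagrangian is L = sqrt(16 + z'^2).
L depends on z' only, not on z or θ, so ∂L/∂z = 0 and
    ∂L/∂z' = z' / sqrt(16 + z'^2).
The Euler-Lagrange equation gives
    d/dθ( z' / sqrt(16 + z'^2) ) = 0,
so z' is constant. Integrating once:
    z(θ) = a θ + b,
a helix on the cylinder (a straight line when the cylinder is unrolled). The constants a, b are determined by the endpoint conditions.
With endpoint conditions z(0) = 3 and z(π/4) = 4: from z(0) = b we get b = 3, and a·π/4 + 3 = 4 gives a = 4/π, so
    z(θ) = (4/π) θ + 3.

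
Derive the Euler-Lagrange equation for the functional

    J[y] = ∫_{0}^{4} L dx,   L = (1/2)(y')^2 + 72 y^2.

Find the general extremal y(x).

The Lagrangian is L = (1/2)(y')^2 + 72 y^2.
∂L/∂y = 144y.
∂L/∂y' = y'.
The Euler-Lagrange equation d/dx(∂L/∂y') − ∂L/∂y = 0 becomes:
    y'' - 144 y = 0
General solution: y(x) = A e^(12x) + B e^(-12x), where A and B are arbitrary constants fixed by the endpoint conditions.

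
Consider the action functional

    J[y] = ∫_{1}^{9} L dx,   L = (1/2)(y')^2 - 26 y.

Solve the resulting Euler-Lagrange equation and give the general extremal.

The Lagrangian is L = (1/2)(y')^2 - 26 y.
∂L/∂y = -26.
∂L/∂y' = y'.
The Euler-Lagrange equation d/dx(∂L/∂y') − ∂L/∂y = 0 becomes:
    y'' + 26 = 0
General solution: y(x) = -13 x^2 + A x + B, where A and B are arbitrary constants fixed by the endpoint conditions.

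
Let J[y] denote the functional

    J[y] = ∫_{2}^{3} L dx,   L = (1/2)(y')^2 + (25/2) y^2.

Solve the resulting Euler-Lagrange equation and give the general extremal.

The Lagrangian is L = (1/2)(y')^2 + (25/2) y^2.
∂L/∂y = 25y.
∂L/∂y' = y'.
The Euler-Lagrange equation d/dx(∂L/∂y') − ∂L/∂y = 0 becomes:
    y'' - 25 y = 0
General solution: y(x) = A e^(5x) + B e^(-5x), where A and B are arbitrary constants fixed by the endpoint conditions.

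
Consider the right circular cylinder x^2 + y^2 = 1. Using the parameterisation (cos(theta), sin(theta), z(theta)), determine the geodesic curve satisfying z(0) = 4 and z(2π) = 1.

Parameterise the cylinder of radius R = 1 as
    r(θ) = (cos θ, sin θ, z(θ)).
The arc-length element is
    ds = sqrt(1 + (dz/dθ)^2) dθ,
so the Lagrangian is L = sqrt(1 + z'^2).
L depends on z' only, not on z or θ, so ∂L/∂z = 0 and
    ∂L/∂z' = z' / sqrt(1 + z'^2).
The Euler-Lagrange equation gives
    d/dθ( z' / sqrt(1 + z'^2) ) = 0,
so z' is constant. Integrating once:
    z(θ) = a θ + b,
a helix on the cylinder (a straight line when the cylinder is unrolled). The constants a, b are determined by the endpoint conditions.
With endpoint conditions z(0) = 4 and z(2π) = 1: from z(0) = b we get b = 4, and a·2π + 4 = 1 gives a = -3/(2π), so
    z(θ) = (-3/(2π)) θ + 4.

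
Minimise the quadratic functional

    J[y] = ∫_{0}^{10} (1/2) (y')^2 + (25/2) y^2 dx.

The Lagrangian is L = (1/2) (y')^2 + (25/2) y^2.
Compute ∂L/∂y = 25y, ∂L/∂y' = y'.
The Euler-Lagrange equation d/dx(∂L/∂y') − ∂L/∂y = 0 reduces to
    y'' − 25 y = 0.
Its general solution is
    y(x) = A e^(5x) + B e^(−5x),
with A, B fixed by the endpoint conditions.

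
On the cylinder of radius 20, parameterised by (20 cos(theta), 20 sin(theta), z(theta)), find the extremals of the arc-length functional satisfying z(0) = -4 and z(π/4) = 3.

Parameterise the cylinder of radius R = 20 as
    r(θ) = (20 cos θ, 20 sin θ, z(θ)).
The arc-length element is
    ds = sqrt(400 + (dz/dθ)^2) dθ,
so the Lagrangian is L = sqrt(400 + z'^2).
L depends on z' only, not on z or θ, so ∂L/∂z = 0 and
    ∂L/∂z' = z' / sqrt(400 + z'^2).
The Euler-Lagrange equation gives
    d/dθ( z' / sqrt(400 + z'^2) ) = 0,
so z' is constant. Integrating once:
    z(θ) = a θ + b,
a helix on the cylinder (a straight line when the cylinder is unrolled). The constants a, b are determined by the endpoint conditions.
With endpoint conditions z(0) = -4 and z(π/4) = 3: from z(0) = b we get b = -4, and a·π/4 + -4 = 3 gives a = 28/π, so
    z(θ) = (28/π) θ − 4.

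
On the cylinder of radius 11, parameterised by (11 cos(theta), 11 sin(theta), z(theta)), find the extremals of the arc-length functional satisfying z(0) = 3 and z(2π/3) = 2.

Parameterise the cylinder of radius R = 11 as
    r(θ) = (11 cos θ, 11 sin θ, z(θ)).
The arc-length element is
    ds = sqrt(121 + (dz/dθ)^2) dθ,
so the Lagrangian is L = sqrt(121 + z'^2).
L depends on z' only, not on z or θ, so ∂L/∂z = 0 and
    ∂L/∂z' = z' / sqrt(121 + z'^2).
The Euler-Lagrange equation gives
    d/dθ( z' / sqrt(121 + z'^2) ) = 0,
so z' is constant. Integrating once:
    z(θ) = a θ + b,
a helix on the cylinder (a straight line when the cylinder is unrolled). The constants a, b are determined by the endpoint conditions.
With endpoint conditions z(0) = 3 and z(2π/3) = 2: from z(0) = b we get b = 3, and a·2π/3 + 3 = 2 gives a = -3/(2π), so
    z(θ) = (-3/(2π)) θ + 3.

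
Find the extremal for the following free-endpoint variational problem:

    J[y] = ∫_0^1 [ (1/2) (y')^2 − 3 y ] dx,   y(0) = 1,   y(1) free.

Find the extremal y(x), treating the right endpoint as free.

The Lagrangian L = (1/2) (y')^2 − 3 y gives
    ∂L/∂y = −3,   ∂L/∂y' = y'.
Euler-Lagrange: d/dx(y') − (−3) = 0, i.e. y'' + 3 = 0, so
    y(x) = −(3/2) x^2 + C1 x + C2.
Fixed left endpoint y(0) = 1 ⇒ C2 = 1.
The right endpoint x = 1 is free, so the natural (transversality) condition is ∂L/∂y' |_{x=1} = 0, i.e. y'(1) = 0.
Compute y'(x) = −3 x + C1, so y'(1) = −3 + C1 = 0 ⇒ C1 = 3.
Therefore the extremal is
    y(x) = −(3/2) x^2 + 3 x + 1.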